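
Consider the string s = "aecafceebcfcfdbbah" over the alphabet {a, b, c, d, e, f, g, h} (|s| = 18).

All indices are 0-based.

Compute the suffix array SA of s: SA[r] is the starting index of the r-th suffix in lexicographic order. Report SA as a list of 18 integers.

[0, 3, 16, 15, 14, 8, 2, 5, 9, 11, 13, 7, 1, 6, 4, 10, 12, 17]

rank→(start, suffix):
  0 → (0, 'aecafceebcfcfdbbah')
  1 → (3, 'afceebcfcfdbbah')
  2 → (16, 'ah')
  3 → (15, 'bah')
  4 → (14, 'bbah')
  5 → (8, 'bcfcfdbbah')
  6 → (2, 'cafceebcfcfdbbah')
  7 → (5, 'ceebcfcfdbbah')
  8 → (9, 'cfcfdbbah')
  9 → (11, 'cfdbbah')
  10 → (13, 'dbbah')
  11 → (7, 'ebcfcfdbbah')
  12 → (1, 'ecafceebcfcfdbbah')
  13 → (6, 'eebcfcfdbbah')
  14 → (4, 'fceebcfcfdbbah')
  15 → (10, 'fcfdbbah')
  16 → (12, 'fdbbah')
  17 → (17, 'h')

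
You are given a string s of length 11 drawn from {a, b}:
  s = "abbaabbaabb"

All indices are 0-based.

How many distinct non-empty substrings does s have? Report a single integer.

36

rank | idx | suffix
   0 |   7 | aabb
   1 |   3 | aabbaabb
   2 |   8 | abb
   3 |   4 | abbaabb
   4 |   0 | abbaabbaabb
   5 |  10 | b
   6 |   6 | baabb
   7 |   2 | baabbaabb
   8 |   9 | bb
   9 |   5 | bbaabb
  10 |   1 | bbaabbaabb

SA = [7, 3, 8, 4, 0, 10, 6, 2, 9, 5, 1]
[i] adj suffixes → lcp
  [1] 7/3 → 4 ('aabb')
  [2] 3/8 → 1 ('a')
  [3] 8/4 → 3 ('abb')
  [4] 4/0 → 7 ('abbaabb')
  [5] 0/10 → 0 ('')
  [6] 10/6 → 1 ('b')
  [7] 6/2 → 5 ('baabb')
  [8] 2/9 → 1 ('b')
  [9] 9/5 → 2 ('bb')
  [10] 5/1 → 6 ('bbaabb')

n(n+1)/2 = 11·12/2 = 66
Σ LCP = 0 + 4 + 1 + 3 + 7 + 0 + 1 + 5 + 1 + 2 + 6 = 30
distinct = 66 − 30 = 36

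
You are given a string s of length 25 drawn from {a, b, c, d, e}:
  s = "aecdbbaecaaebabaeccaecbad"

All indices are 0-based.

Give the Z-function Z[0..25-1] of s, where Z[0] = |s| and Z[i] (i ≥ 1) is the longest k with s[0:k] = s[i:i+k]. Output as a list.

[25, 0, 0, 0, 0, 0, 3, 0, 0, 1, 2, 0, 0, 1, 0, 3, 0, 0, 0, 3, 0, 0, 0, 1, 0]

Z[0]=25
i=1: i≥r, start 0; Z[1]=0
i=2: i≥r, start 0; Z[2]=0
i=3: i≥r, start 0; Z[3]=0
i=4: i≥r, start 0; Z[4]=0
i=5: i≥r, start 0; Z[5]=0
i=6: i≥r, start 0; Z[6]=3 extend→box=[6,9)
i=7: min(r-i=2, Z[1]=0)=0; Z[7]=0
i=8: min(r-i=1, Z[2]=0)=0; Z[8]=0
i=9: i≥r, start 0; Z[9]=1 extend→box=[9,10)
i=10: i≥r, start 0; Z[10]=2 extend→box=[10,12)
i=11: min(r-i=1, Z[1]=0)=0; Z[11]=0
i=12: i≥r, start 0; Z[12]=0
i=13: i≥r, start 0; Z[13]=1 extend→box=[13,14)
i=14: i≥r, start 0; Z[14]=0
i=15: i≥r, start 0; Z[15]=3 extend→box=[15,18)
i=16: min(r-i=2, Z[1]=0)=0; Z[16]=0
i=17: min(r-i=1, Z[2]=0)=0; Z[17]=0
i=18: i≥r, start 0; Z[18]=0
i=19: i≥r, start 0; Z[19]=3 extend→box=[19,22)
i=20: min(r-i=2, Z[1]=0)=0; Z[20]=0
i=21: min(r-i=1, Z[2]=0)=0; Z[21]=0
i=22: i≥r, start 0; Z[22]=0
i=23: i≥r, start 0; Z[23]=1 extend→box=[23,24)
i=24: i≥r, start 0; Z[24]=0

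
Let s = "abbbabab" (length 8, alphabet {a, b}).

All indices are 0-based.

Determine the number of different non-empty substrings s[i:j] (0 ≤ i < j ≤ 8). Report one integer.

25

rank→(start, suffix):
  0 → (6, 'ab')
  1 → (4, 'abab')
  2 → (0, 'abbbabab')
  3 → (7, 'b')
  4 → (5, 'bab')
  5 → (3, 'babab')
  6 → (2, 'bbabab')
  7 → (1, 'bbbabab')

SA = [6, 4, 0, 7, 5, 3, 2, 1]
i: (SA[i-1],SA[i]) lcp shared
  1: (6,4) 2 'ab'
  2: (4,0) 2 'ab'
  3: (0,7) 0 ''
  4: (7,5) 1 'b'
  5: (5,3) 3 'bab'
  6: (3,2) 1 'b'
  7: (2,1) 2 'bb'

n(n+1)/2 = 8·9/2 = 36
Σ LCP = 0 + 2 + 2 + 0 + 1 + 3 + 1 + 2 = 11
distinct = 36 − 11 = 25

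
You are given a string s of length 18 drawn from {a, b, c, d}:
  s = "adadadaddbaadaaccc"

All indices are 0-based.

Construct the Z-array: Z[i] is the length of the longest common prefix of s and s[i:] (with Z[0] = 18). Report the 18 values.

[18, 0, 6, 0, 4, 0, 2, 0, 0, 0, 1, 3, 0, 1, 1, 0, 0, 0]

Z[0]=18
i=1: fresh scan; Z[1]=0
i=2: fresh scan; Z[2]=6 grow→box=[2,8)
i=3: min(r-i=5, Z[1]=0)=0; Z[3]=0
i=4: min(r-i=4, Z[2]=6)=4; Z[4]=4
i=5: min(r-i=3, Z[3]=0)=0; Z[5]=0
i=6: min(r-i=2, Z[4]=4)=2; Z[6]=2
i=7: min(r-i=1, Z[5]=0)=0; Z[7]=0
i=8: fresh scan; Z[8]=0
i=9: fresh scan; Z[9]=0
i=10: fresh scan; Z[10]=1 grow→box=[10,11)
i=11: fresh scan; Z[11]=3 grow→box=[11,14)
i=12: min(r-i=2, Z[1]=0)=0; Z[12]=0
i=13: min(r-i=1, Z[2]=6)=1; Z[13]=1
i=14: fresh scan; Z[14]=1 grow→box=[14,15)
i=15: fresh scan; Z[15]=0
i=16: fresh scan; Z[16]=0
i=17: fresh scan; Z[17]=0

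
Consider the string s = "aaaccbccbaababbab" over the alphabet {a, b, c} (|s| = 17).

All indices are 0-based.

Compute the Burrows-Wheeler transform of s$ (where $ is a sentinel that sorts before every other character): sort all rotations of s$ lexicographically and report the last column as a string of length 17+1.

rank  rotation            last
    0  $aaaccbccbaababbab  b
    1  aaaccbccbaababbab$  $
    2  aababbab$aaaccbccb  b
    3  aaccbccbaababbab$a  a
    4  ab$aaaccbccbaababb  b
    5  ababbab$aaaccbccba  a
    6  abbab$aaaccbccbaab  b
    7  accbccbaababbab$aa  a
    8  b$aaaccbccbaababba  a
    9  baababbab$aaaccbcc  c
   10  bab$aaaccbccbaabab  b
   11  babbab$aaaccbccbaa  a
   12  bbab$aaaccbccbaaba  a
   13  bccbaababbab$aaacc  c
   14  cbaababbab$aaaccbc  c
   15  cbccbaababbab$aaac  c
   16  ccbaababbab$aaaccb  b
   17  ccbccbaababbab$aaa  a

b$bababaacbaacccba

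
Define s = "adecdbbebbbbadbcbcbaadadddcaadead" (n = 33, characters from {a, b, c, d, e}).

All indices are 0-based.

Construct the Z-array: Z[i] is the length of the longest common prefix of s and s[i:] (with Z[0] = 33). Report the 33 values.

Z[0]=33
i=1: fresh scan; Z[1]=0
i=2: fresh scan; Z[2]=0
i=3: fresh scan; Z[3]=0
i=4: fresh scan; Z[4]=0
i=5: fresh scan; Z[5]=0
i=6: fresh scan; Z[6]=0
i=7: fresh scan; Z[7]=0
i=8: fresh scan; Z[8]=0
i=9: fresh scan; Z[9]=0
i=10: fresh scan; Z[10]=0
i=11: fresh scan; Z[11]=0
i=12: fresh scan; Z[12]=2 extend→box=[12,14)
i=13: min(r-i=1, Z[1]=0)=0; Z[13]=0
i=14: fresh scan; Z[14]=0
i=15: fresh scan; Z[15]=0
i=16: fresh scan; Z[16]=0
i=17: fresh scan; Z[17]=0
i=18: fresh scan; Z[18]=0
i=19: fresh scan; Z[19]=1 extend→box=[19,20)
i=20: fresh scan; Z[20]=2 extend→box=[20,22)
i=21: min(r-i=1, Z[1]=0)=0; Z[21]=0
i=22: fresh scan; Z[22]=2 extend→box=[22,24)
i=23: min(r-i=1, Z[1]=0)=0; Z[23]=0
i=24: fresh scan; Z[24]=0
i=25: fresh scan; Z[25]=0
i=26: fresh scan; Z[26]=0
i=27: fresh scan; Z[27]=1 extend→box=[27,28)
i=28: fresh scan; Z[28]=3 extend→box=[28,31)
i=29: min(r-i=2, Z[1]=0)=0; Z[29]=0
i=30: min(r-i=1, Z[2]=0)=0; Z[30]=0
i=31: fresh scan; Z[31]=2 extend→box=[31,33)
i=32: min(r-i=1, Z[1]=0)=0; Z[32]=0

[33, 0, 0, 0, 0, 0, 0, 0, 0, 0, 0, 0, 2, 0, 0, 0, 0, 0, 0, 1, 2, 0, 2, 0, 0, 0, 0, 1, 3, 0, 0, 2, 0]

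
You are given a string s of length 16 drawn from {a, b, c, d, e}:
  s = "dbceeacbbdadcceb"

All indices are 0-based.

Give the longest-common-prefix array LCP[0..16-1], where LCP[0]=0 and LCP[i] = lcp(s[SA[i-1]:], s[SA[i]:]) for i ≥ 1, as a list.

rank→(start, suffix):
  0 → (5, 'acbbdadcceb')
  1 → (10, 'adcceb')
  2 → (15, 'b')
  3 → (7, 'bbdadcceb')
  4 → (1, 'bceeacbbdadcceb')
  5 → (8, 'bdadcceb')
  6 → (6, 'cbbdadcceb')
  7 → (12, 'cceb')
  8 → (13, 'ceb')
  9 → (2, 'ceeacbbdadcceb')
  10 → (9, 'dadcceb')
  11 → (0, 'dbceeacbbdadcceb')
  12 → (11, 'dcceb')
  13 → (4, 'eacbbdadcceb')
  14 → (14, 'eb')
  15 → (3, 'eeacbbdadcceb')

SA = [5, 10, 15, 7, 1, 8, 6, 12, 13, 2, 9, 0, 11, 4, 14, 3]
rank  pair      lcp
   1  s[5:],s[10:]  1  'a'
   2  s[10:],s[15:]  0  ''
   3  s[15:],s[7:]  1  'b'
   4  s[7:],s[1:]  1  'b'
   5  s[1:],s[8:]  1  'b'
   6  s[8:],s[6:]  0  ''
   7  s[6:],s[12:]  1  'c'
   8  s[12:],s[13:]  1  'c'
   9  s[13:],s[2:]  2  'ce'
  10  s[2:],s[9:]  0  ''
  11  s[9:],s[0:]  1  'd'
  12  s[0:],s[11:]  1  'd'
  13  s[11:],s[4:]  0  ''
  14  s[4:],s[14:]  1  'e'
  15  s[14:],s[3:]  1  'e'

[0, 1, 0, 1, 1, 1, 0, 1, 1, 2, 0, 1, 1, 0, 1, 1]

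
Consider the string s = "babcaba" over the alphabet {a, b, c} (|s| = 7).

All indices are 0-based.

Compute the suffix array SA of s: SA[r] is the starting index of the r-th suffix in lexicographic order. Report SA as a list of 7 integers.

rank | idx | suffix
   0 |   6 | a
   1 |   4 | aba
   2 |   1 | abcaba
   3 |   5 | ba
   4 |   0 | babcaba
   5 |   2 | bcaba
   6 |   3 | caba

[6, 4, 1, 5, 0, 2, 3]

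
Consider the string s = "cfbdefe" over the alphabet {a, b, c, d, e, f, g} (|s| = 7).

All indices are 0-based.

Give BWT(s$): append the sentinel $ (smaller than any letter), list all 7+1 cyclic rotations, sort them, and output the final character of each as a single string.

rank  rotation  last
    0  $cfbdefe  e
    1  bdefe$cf  f
    2  cfbdefe$  $
    3  defe$cfb  b
    4  e$cfbdef  f
    5  efe$cfbd  d
    6  fbdefe$c  c
    7  fe$cfbde  e

ef$bfdce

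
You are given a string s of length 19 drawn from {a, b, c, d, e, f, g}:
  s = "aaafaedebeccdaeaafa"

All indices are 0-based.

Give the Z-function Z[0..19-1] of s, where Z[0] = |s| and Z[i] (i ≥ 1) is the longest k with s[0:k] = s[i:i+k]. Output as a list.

Z[0]=19
i=1: fresh scan; Z[1]=2 grow→box=[1,3)
i=2: min(r-i=1, Z[1]=2)=1; Z[2]=1
i=3: fresh scan; Z[3]=0
i=4: fresh scan; Z[4]=1 grow→box=[4,5)
i=5: fresh scan; Z[5]=0
i=6: fresh scan; Z[6]=0
i=7: fresh scan; Z[7]=0
i=8: fresh scan; Z[8]=0
i=9: fresh scan; Z[9]=0
i=10: fresh scan; Z[10]=0
i=11: fresh scan; Z[11]=0
i=12: fresh scan; Z[12]=0
i=13: fresh scan; Z[13]=1 grow→box=[13,14)
i=14: fresh scan; Z[14]=0
i=15: fresh scan; Z[15]=2 grow→box=[15,17)
i=16: min(r-i=1, Z[1]=2)=1; Z[16]=1
i=17: fresh scan; Z[17]=0
i=18: fresh scan; Z[18]=1 grow→box=[18,19)

[19, 2, 1, 0, 1, 0, 0, 0, 0, 0, 0, 0, 0, 1, 0, 2, 1, 0, 1]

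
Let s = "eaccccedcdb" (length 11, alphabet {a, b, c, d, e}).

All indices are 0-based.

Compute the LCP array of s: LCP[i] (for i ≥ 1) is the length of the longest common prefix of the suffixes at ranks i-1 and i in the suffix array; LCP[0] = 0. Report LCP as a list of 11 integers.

[0, 0, 0, 3, 2, 1, 1, 0, 1, 0, 1]

rank→(start, suffix):
  0 → (1, 'accccedcdb')
  1 → (10, 'b')
  2 → (2, 'ccccedcdb')
  3 → (3, 'cccedcdb')
  4 → (4, 'ccedcdb')
  5 → (8, 'cdb')
  6 → (5, 'cedcdb')
  7 → (9, 'db')
  8 → (7, 'dcdb')
  9 → (0, 'eaccccedcdb')
  10 → (6, 'edcdb')

SA = [1, 10, 2, 3, 4, 8, 5, 9, 7, 0, 6]
[i] adj suffixes → lcp
  [1] 1/10 → 0 ('')
  [2] 10/2 → 0 ('')
  [3] 2/3 → 3 ('ccc')
  [4] 3/4 → 2 ('cc')
  [5] 4/8 → 1 ('c')
  [6] 8/5 → 1 ('c')
  [7] 5/9 → 0 ('')
  [8] 9/7 → 1 ('d')
  [9] 7/0 → 0 ('')
  [10] 0/6 → 1 ('e')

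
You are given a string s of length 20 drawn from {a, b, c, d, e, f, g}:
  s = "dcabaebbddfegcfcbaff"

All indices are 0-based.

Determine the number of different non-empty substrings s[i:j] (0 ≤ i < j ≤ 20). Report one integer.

sorted suffixes:
  #0 SA[0]=2  'abaebbddfegcfcbaff'
  #1 SA[1]=4  'aebbddfegcfcbaff'
  #2 SA[2]=17  'aff'
  #3 SA[3]=3  'baebbddfegcfcbaff'
  #4 SA[4]=16  'baff'
  #5 SA[5]=6  'bbddfegcfcbaff'
  #6 SA[6]=7  'bddfegcfcbaff'
  #7 SA[7]=1  'cabaebbddfegcfcbaff'
  #8 SA[8]=15  'cbaff'
  #9 SA[9]=13  'cfcbaff'
  #10 SA[10]=0  'dcabaebbddfegcfcbaff'
  #11 SA[11]=8  'ddfegcfcbaff'
  #12 SA[12]=9  'dfegcfcbaff'
  #13 SA[13]=5  'ebbddfegcfcbaff'
  #14 SA[14]=11  'egcfcbaff'
  #15 SA[15]=19  'f'
  #16 SA[16]=14  'fcbaff'
  #17 SA[17]=10  'fegcfcbaff'
  #18 SA[18]=18  'ff'
  #19 SA[19]=12  'gcfcbaff'

SA = [2, 4, 17, 3, 16, 6, 7, 1, 15, 13, 0, 8, 9, 5, 11, 19, 14, 10, 18, 12]
[i] adj suffixes → lcp
  [1] 2/4 → 1 ('a')
  [2] 4/17 → 1 ('a')
  [3] 17/3 → 0 ('')
  [4] 3/16 → 2 ('ba')
  [5] 16/6 → 1 ('b')
  [6] 6/7 → 1 ('b')
  [7] 7/1 → 0 ('')
  [8] 1/15 → 1 ('c')
  [9] 15/13 → 1 ('c')
  [10] 13/0 → 0 ('')
  [11] 0/8 → 1 ('d')
  [12] 8/9 → 1 ('d')
  [13] 9/5 → 0 ('')
  [14] 5/11 → 1 ('e')
  [15] 11/19 → 0 ('')
  [16] 19/14 → 1 ('f')
  [17] 14/10 → 1 ('f')
  [18] 10/18 → 1 ('f')
  [19] 18/12 → 0 ('')

n(n+1)/2 = 20·21/2 = 210
Σ LCP = 0 + 1 + 1 + 0 + 2 + 1 + 1 + 0 + 1 + 1 + 0 + 1 + 1 + 0 + 1 + 0 + 1 + 1 + 1 + 0 = 14
distinct = 210 − 14 = 196

196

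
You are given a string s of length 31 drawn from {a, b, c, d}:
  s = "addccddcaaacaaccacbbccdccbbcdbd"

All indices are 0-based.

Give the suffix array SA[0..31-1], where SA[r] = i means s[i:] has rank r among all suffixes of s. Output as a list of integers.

[8, 9, 12, 10, 16, 13, 0, 18, 25, 19, 26, 29, 7, 11, 15, 17, 24, 14, 23, 20, 3, 27, 21, 4, 30, 28, 6, 22, 2, 5, 1]

rank | idx | suffix
   0 |   8 | aaacaaccacbbccdccbbcdbd
   1 |   9 | aacaaccacbbccdccbbcdbd
   2 |  12 | aaccacbbccdccbbcdbd
   3 |  10 | acaaccacbbccdccbbcdbd
   4 |  16 | acbbccdccbbcdbd
   5 |  13 | accacbbccdccbbcdbd
   6 |   0 | addccddcaaacaaccacbbccdccbbcdbd
   7 |  18 | bbccdccbbcdbd
   8 |  25 | bbcdbd
   9 |  19 | bccdccbbcdbd
  10 |  26 | bcdbd
  11 |  29 | bd
  12 |   7 | caaacaaccacbbccdccbbcdbd
  13 |  11 | caaccacbbccdccbbcdbd
  14 |  15 | cacbbccdccbbcdbd
  15 |  17 | cbbccdccbbcdbd
  16 |  24 | cbbcdbd
  17 |  14 | ccacbbccdccbbcdbd
  18 |  23 | ccbbcdbd
  19 |  20 | ccdccbbcdbd
  20 |   3 | ccddcaaacaaccacbbccdccbbcdbd
  21 |  27 | cdbd
  22 |  21 | cdccbbcdbd
  23 |   4 | cddcaaacaaccacbbccdccbbcdbd
  24 |  30 | d
  25 |  28 | dbd
  26 |   6 | dcaaacaaccacbbccdccbbcdbd
  27 |  22 | dccbbcdbd
  28 |   2 | dccddcaaacaaccacbbccdccbbcdbd
  29 |   5 | ddcaaacaaccacbbccdccbbcdbd
  30 |   1 | ddccddcaaacaaccacbbccdccbbcdbd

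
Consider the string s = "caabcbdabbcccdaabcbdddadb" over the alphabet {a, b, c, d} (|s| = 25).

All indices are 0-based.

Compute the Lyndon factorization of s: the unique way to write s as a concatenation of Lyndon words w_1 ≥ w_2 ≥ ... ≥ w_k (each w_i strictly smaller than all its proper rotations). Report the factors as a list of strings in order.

emit factor 1: 'c' (i=0, period=1)
emit factor 2: 'aabcbdabbcccdaabcbdddadb' (i=1, period=24)

["c", "aabcbdabbcccdaabcbdddadb"]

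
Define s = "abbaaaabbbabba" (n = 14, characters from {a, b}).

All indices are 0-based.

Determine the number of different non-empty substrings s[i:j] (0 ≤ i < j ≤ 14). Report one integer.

sorted suffixes:
  #0 SA[0]=13  'a'
  #1 SA[1]=3  'aaaabbbabba'
  #2 SA[2]=4  'aaabbbabba'
  #3 SA[3]=5  'aabbbabba'
  #4 SA[4]=10  'abba'
  #5 SA[5]=0  'abbaaaabbbabba'
  #6 SA[6]=6  'abbbabba'
  #7 SA[7]=12  'ba'
  #8 SA[8]=2  'baaaabbbabba'
  #9 SA[9]=9  'babba'
  #10 SA[10]=11  'bba'
  #11 SA[11]=1  'bbaaaabbbabba'
  #12 SA[12]=8  'bbabba'
  #13 SA[13]=7  'bbbabba'

SA = [13, 3, 4, 5, 10, 0, 6, 12, 2, 9, 11, 1, 8, 7]
i: (SA[i-1],SA[i]) lcp shared
  1: (13,3) 1 'a'
  2: (3,4) 3 'aaa'
  3: (4,5) 2 'aa'
  4: (5,10) 1 'a'
  5: (10,0) 4 'abba'
  6: (0,6) 3 'abb'
  7: (6,12) 0 ''
  8: (12,2) 2 'ba'
  9: (2,9) 2 'ba'
  10: (9,11) 1 'b'
  11: (11,1) 3 'bba'
  12: (1,8) 3 'bba'
  13: (8,7) 2 'bb'

n(n+1)/2 = 14·15/2 = 105
Σ LCP = 0 + 1 + 3 + 2 + 1 + 4 + 3 + 0 + 2 + 2 + 1 + 3 + 3 + 2 = 27
distinct = 105 − 27 = 78

78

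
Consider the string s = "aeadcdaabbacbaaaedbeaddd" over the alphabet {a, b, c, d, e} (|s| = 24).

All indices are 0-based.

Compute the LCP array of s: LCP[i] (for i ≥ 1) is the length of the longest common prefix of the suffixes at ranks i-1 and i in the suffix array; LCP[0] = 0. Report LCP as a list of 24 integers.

[0, 2, 2, 1, 1, 1, 2, 1, 2, 0, 2, 1, 1, 0, 1, 0, 1, 1, 1, 1, 2, 0, 3, 1]

rank | idx | suffix
   0 |  13 | aaaedbeaddd
   1 |   6 | aabbacbaaaedbeaddd
   2 |  14 | aaedbeaddd
   3 |   7 | abbacbaaaedbeaddd
   4 |  10 | acbaaaedbeaddd
   5 |   2 | adcdaabbacbaaaedbeaddd
   6 |  20 | addd
   7 |   0 | aeadcdaabbacbaaaedbeaddd
   8 |  15 | aedbeaddd
   9 |  12 | baaaedbeaddd
  10 |   9 | bacbaaaedbeaddd
  11 |   8 | bbacbaaaedbeaddd
  12 |  18 | beaddd
  13 |  11 | cbaaaedbeaddd
  14 |   4 | cdaabbacbaaaedbeaddd
  15 |  23 | d
  16 |   5 | daabbacbaaaedbeaddd
  17 |  17 | dbeaddd
  18 |   3 | dcdaabbacbaaaedbeaddd
  19 |  22 | dd
  20 |  21 | ddd
  21 |   1 | eadcdaabbacbaaaedbeaddd
  22 |  19 | eaddd
  23 |  16 | edbeaddd

SA = [13, 6, 14, 7, 10, 2, 20, 0, 15, 12, 9, 8, 18, 11, 4, 23, 5, 17, 3, 22, 21, 1, 19, 16]
rank  pair      lcp
   1  s[13:],s[6:]  2  'aa'
   2  s[6:],s[14:]  2  'aa'
   3  s[14:],s[7:]  1  'a'
   4  s[7:],s[10:]  1  'a'
   5  s[10:],s[2:]  1  'a'
   6  s[2:],s[20:]  2  'ad'
   7  s[20:],s[0:]  1  'a'
   8  s[0:],s[15:]  2  'ae'
   9  s[15:],s[12:]  0  ''
  10  s[12:],s[9:]  2  'ba'
  11  s[9:],s[8:]  1  'b'
  12  s[8:],s[18:]  1  'b'
  13  s[18:],s[11:]  0  ''
  14  s[11:],s[4:]  1  'c'
  15  s[4:],s[23:]  0  ''
  16  s[23:],s[5:]  1  'd'
  17  s[5:],s[17:]  1  'd'
  18  s[17:],s[3:]  1  'd'
  19  s[3:],s[22:]  1  'd'
  20  s[22:],s[21:]  2  'dd'
  21  s[21:],s[1:]  0  ''
  22  s[1:],s[19:]  3  'ead'
  23  s[19:],s[16:]  1  'e'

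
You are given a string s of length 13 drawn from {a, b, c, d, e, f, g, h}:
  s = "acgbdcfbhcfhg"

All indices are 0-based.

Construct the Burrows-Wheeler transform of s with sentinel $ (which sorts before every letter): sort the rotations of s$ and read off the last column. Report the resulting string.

g$gfdhabcchcbf

rank  rotation        last
    0  $acgbdcfbhcfhg  g
    1  acgbdcfbhcfhg$  $
    2  bdcfbhcfhg$acg  g
    3  bhcfhg$acgbdcf  f
    4  cfbhcfhg$acgbd  d
    5  cfhg$acgbdcfbh  h
    6  cgbdcfbhcfhg$a  a
    7  dcfbhcfhg$acgb  b
    8  fbhcfhg$acgbdc  c
    9  fhg$acgbdcfbhc  c
   10  g$acgbdcfbhcfh  h
   11  gbdcfbhcfhg$ac  c
   12  hcfhg$acgbdcfb  b
   13  hg$acgbdcfbhcf  f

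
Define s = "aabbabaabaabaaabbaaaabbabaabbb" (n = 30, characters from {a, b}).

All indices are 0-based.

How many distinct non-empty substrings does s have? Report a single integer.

353

rank | idx | suffix
   0 |  17 | aaaabbabaabbb
   1 |  12 | aaabbaaaabbabaabbb
   2 |  18 | aaabbabaabbb
   3 |   9 | aabaaabbaaaabbabaabbb
   4 |   6 | aabaabaaabbaaaabbabaabbb
   5 |  13 | aabbaaaabbabaabbb
   6 |   0 | aabbabaabaabaaabbaaaabbabaabbb
   7 |  19 | aabbabaabbb
   8 |  25 | aabbb
   9 |  10 | abaaabbaaaabbabaabbb
  10 |   7 | abaabaaabbaaaabbabaabbb
  11 |   4 | abaabaabaaabbaaaabbabaabbb
  12 |  23 | abaabbb
  13 |  14 | abbaaaabbabaabbb
  14 |   1 | abbabaabaabaaabbaaaabbabaabbb
  15 |  20 | abbabaabbb
  16 |  26 | abbb
  17 |  29 | b
  18 |  16 | baaaabbabaabbb
  19 |  11 | baaabbaaaabbabaabbb
  20 |   8 | baabaaabbaaaabbabaabbb
  21 |   5 | baabaabaaabbaaaabbabaabbb
  22 |  24 | baabbb
  23 |   3 | babaabaabaaabbaaaabbabaabbb
  24 |  22 | babaabbb
  25 |  28 | bb
  26 |  15 | bbaaaabbabaabbb
  27 |   2 | bbabaabaabaaabbaaaabbabaabbb
  28 |  21 | bbabaabbb
  29 |  27 | bbb

SA = [17, 12, 18, 9, 6, 13, 0, 19, 25, 10, 7, 4, 23, 14, 1, 20, 26, 29, 16, 11, 8, 5, 24, 3, 22, 28, 15, 2, 21, 27]
rank  pair      lcp
   1  s[17:],s[12:]  3  'aaa'
   2  s[12:],s[18:]  6  'aaabba'
   3  s[18:],s[9:]  2  'aa'
   4  s[9:],s[6:]  5  'aabaa'
   5  s[6:],s[13:]  3  'aab'
   6  s[13:],s[0:]  5  'aabba'
   7  s[0:],s[19:]  9  'aabbabaab'
   8  s[19:],s[25:]  4  'aabb'
   9  s[25:],s[10:]  1  'a'
  10  s[10:],s[7:]  4  'abaa'
  11  s[7:],s[4:]  7  'abaabaa'
  12  s[4:],s[23:]  5  'abaab'
  13  s[23:],s[14:]  2  'ab'
  14  s[14:],s[1:]  4  'abba'
  15  s[1:],s[20:]  8  'abbabaab'
  16  s[20:],s[26:]  3  'abb'
  17  s[26:],s[29:]  0  ''
  18  s[29:],s[16:]  1  'b'
  19  s[16:],s[11:]  4  'baaa'
  20  s[11:],s[8:]  3  'baa'
  21  s[8:],s[5:]  6  'baabaa'
  22  s[5:],s[24:]  4  'baab'
  23  s[24:],s[3:]  2  'ba'
  24  s[3:],s[22:]  6  'babaab'
  25  s[22:],s[28:]  1  'b'
  26  s[28:],s[15:]  2  'bb'
  27  s[15:],s[2:]  3  'bba'
  28  s[2:],s[21:]  7  'bbabaab'
  29  s[21:],s[27:]  2  'bb'

n(n+1)/2 = 30·31/2 = 465
Σ LCP = 0 + 3 + 6 + 2 + 5 + 3 + 5 + 9 + 4 + 1 + 4 + 7 + 5 + 2 + 4 + 8 + 3 + 0 + 1 + 4 + 3 + 6 + 4 + 2 + 6 + 1 + 2 + 3 + 7 + 2 = 112
distinct = 465 − 112 = 353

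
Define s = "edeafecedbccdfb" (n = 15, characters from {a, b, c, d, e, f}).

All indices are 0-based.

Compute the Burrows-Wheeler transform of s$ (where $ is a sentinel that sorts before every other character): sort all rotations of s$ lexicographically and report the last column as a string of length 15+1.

befdbceeecdfc$da

rank  rotation          last
    0  $edeafecedbccdfb  b
    1  afecedbccdfb$ede  e
    2  b$edeafecedbccdf  f
    3  bccdfb$edeafeced  d
    4  ccdfb$edeafecedb  b
    5  cdfb$edeafecedbc  c
    6  cedbccdfb$edeafe  e
    7  dbccdfb$edeafece  e
    8  deafecedbccdfb$e  e
    9  dfb$edeafecedbcc  c
   10  eafecedbccdfb$ed  d
   11  ecedbccdfb$edeaf  f
   12  edbccdfb$edeafec  c
   13  edeafecedbccdfb$  $
   14  fb$edeafecedbccd  d
   15  fecedbccdfb$edea  a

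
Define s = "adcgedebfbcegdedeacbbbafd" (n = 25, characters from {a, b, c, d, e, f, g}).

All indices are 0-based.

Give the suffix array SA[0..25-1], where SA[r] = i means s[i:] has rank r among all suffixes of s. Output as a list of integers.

[17, 0, 22, 21, 20, 19, 9, 7, 18, 10, 2, 24, 1, 15, 5, 13, 16, 6, 14, 4, 11, 8, 23, 12, 3]

rank→(start, suffix):
  0 → (17, 'acbbbafd')
  1 → (0, 'adcgedebfbcegdedeacbbbafd')
  2 → (22, 'afd')
  3 → (21, 'bafd')
  4 → (20, 'bbafd')
  5 → (19, 'bbbafd')
  6 → (9, 'bcegdedeacbbbafd')
  7 → (7, 'bfbcegdedeacbbbafd')
  8 → (18, 'cbbbafd')
  9 → (10, 'cegdedeacbbbafd')
  10 → (2, 'cgedebfbcegdedeacbbbafd')
  11 → (24, 'd')
  12 → (1, 'dcgedebfbcegdedeacbbbafd')
  13 → (15, 'deacbbbafd')
  14 → (5, 'debfbcegdedeacbbbafd')
  15 → (13, 'dedeacbbbafd')
  16 → (16, 'eacbbbafd')
  17 → (6, 'ebfbcegdedeacbbbafd')
  18 → (14, 'edeacbbbafd')
  19 → (4, 'edebfbcegdedeacbbbafd')
  20 → (11, 'egdedeacbbbafd')
  21 → (8, 'fbcegdedeacbbbafd')
  22 → (23, 'fd')
  23 → (12, 'gdedeacbbbafd')
  24 → (3, 'gedebfbcegdedeacbbbafd')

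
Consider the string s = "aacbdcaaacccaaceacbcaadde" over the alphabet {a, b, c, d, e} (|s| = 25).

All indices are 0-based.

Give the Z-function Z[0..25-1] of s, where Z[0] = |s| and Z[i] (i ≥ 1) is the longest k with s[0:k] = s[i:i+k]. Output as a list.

[25, 1, 0, 0, 0, 0, 2, 3, 1, 0, 0, 0, 3, 1, 0, 0, 1, 0, 0, 0, 2, 1, 0, 0, 0]

Z[0]=25
i=1: fresh scan; Z[1]=1 extend→box=[1,2)
i=2: fresh scan; Z[2]=0
i=3: fresh scan; Z[3]=0
i=4: fresh scan; Z[4]=0
i=5: fresh scan; Z[5]=0
i=6: fresh scan; Z[6]=2 extend→box=[6,8)
i=7: min(r-i=1, Z[1]=1)=1; Z[7]=3 extend→box=[7,10)
i=8: min(r-i=2, Z[1]=1)=1; Z[8]=1
i=9: min(r-i=1, Z[2]=0)=0; Z[9]=0
i=10: fresh scan; Z[10]=0
i=11: fresh scan; Z[11]=0
i=12: fresh scan; Z[12]=3 extend→box=[12,15)
i=13: min(r-i=2, Z[1]=1)=1; Z[13]=1
i=14: min(r-i=1, Z[2]=0)=0; Z[14]=0
i=15: fresh scan; Z[15]=0
i=16: fresh scan; Z[16]=1 extend→box=[16,17)
i=17: fresh scan; Z[17]=0
i=18: fresh scan; Z[18]=0
i=19: fresh scan; Z[19]=0
i=20: fresh scan; Z[20]=2 extend→box=[20,22)
i=21: min(r-i=1, Z[1]=1)=1; Z[21]=1
i=22: fresh scan; Z[22]=0
i=23: fresh scan; Z[23]=0
i=24: fresh scan; Z[24]=0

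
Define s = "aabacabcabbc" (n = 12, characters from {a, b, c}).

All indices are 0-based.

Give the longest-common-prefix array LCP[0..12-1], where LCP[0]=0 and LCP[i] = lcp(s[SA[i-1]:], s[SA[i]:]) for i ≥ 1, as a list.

rank | idx | suffix
   0 |   0 | aabacabcabbc
   1 |   1 | abacabcabbc
   2 |   8 | abbc
   3 |   5 | abcabbc
   4 |   3 | acabcabbc
   5 |   2 | bacabcabbc
   6 |   9 | bbc
   7 |  10 | bc
   8 |   6 | bcabbc
   9 |  11 | c
  10 |   7 | cabbc
  11 |   4 | cabcabbc

SA = [0, 1, 8, 5, 3, 2, 9, 10, 6, 11, 7, 4]
i: (SA[i-1],SA[i]) lcp shared
  1: (0,1) 1 'a'
  2: (1,8) 2 'ab'
  3: (8,5) 2 'ab'
  4: (5,3) 1 'a'
  5: (3,2) 0 ''
  6: (2,9) 1 'b'
  7: (9,10) 1 'b'
  8: (10,6) 2 'bc'
  9: (6,11) 0 ''
  10: (11,7) 1 'c'
  11: (7,4) 3 'cab'

[0, 1, 2, 2, 1, 0, 1, 1, 2, 0, 1, 3]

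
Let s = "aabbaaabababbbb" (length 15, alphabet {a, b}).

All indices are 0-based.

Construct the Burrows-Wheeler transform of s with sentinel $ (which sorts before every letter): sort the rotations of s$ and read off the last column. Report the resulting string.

rank  rotation          last
    0  $aabbaaabababbbb  b
    1  aaabababbbb$aabb  b
    2  aabababbbb$aabba  a
    3  aabbaaabababbbb$  $
    4  abababbbb$aabbaa  a
    5  ababbbb$aabbaaab  b
    6  abbaaabababbbb$a  a
    7  abbbb$aabbaaabab  b
    8  b$aabbaaabababbb  b
    9  baaabababbbb$aab  b
   10  bababbbb$aabbaaa  a
   11  babbbb$aabbaaaba  a
   12  bb$aabbaaabababb  b
   13  bbaaabababbbb$aa  a
   14  bbb$aabbaaababab  b
   15  bbbb$aabbaaababa  a

bba$ababbbaababa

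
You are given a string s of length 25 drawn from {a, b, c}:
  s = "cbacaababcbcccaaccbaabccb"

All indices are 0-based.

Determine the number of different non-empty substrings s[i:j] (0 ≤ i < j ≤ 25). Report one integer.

281

rank→(start, suffix):
  0 → (4, 'aababcbcccaaccbaabccb')
  1 → (19, 'aabccb')
  2 → (14, 'aaccbaabccb')
  3 → (5, 'ababcbcccaaccbaabccb')
  4 → (7, 'abcbcccaaccbaabccb')
  5 → (20, 'abccb')
  6 → (2, 'acaababcbcccaaccbaabccb')
  7 → (15, 'accbaabccb')
  8 → (24, 'b')
  9 → (18, 'baabccb')
  10 → (6, 'babcbcccaaccbaabccb')
  11 → (1, 'bacaababcbcccaaccbaabccb')
  12 → (8, 'bcbcccaaccbaabccb')
  13 → (21, 'bccb')
  14 → (10, 'bcccaaccbaabccb')
  15 → (3, 'caababcbcccaaccbaabccb')
  16 → (13, 'caaccbaabccb')
  17 → (23, 'cb')
  18 → (17, 'cbaabccb')
  19 → (0, 'cbacaababcbcccaaccbaabccb')
  20 → (9, 'cbcccaaccbaabccb')
  21 → (12, 'ccaaccbaabccb')
  22 → (22, 'ccb')
  23 → (16, 'ccbaabccb')
  24 → (11, 'cccaaccbaabccb')

SA = [4, 19, 14, 5, 7, 20, 2, 15, 24, 18, 6, 1, 8, 21, 10, 3, 13, 23, 17, 0, 9, 12, 22, 16, 11]
rank  pair      lcp
   1  s[4:],s[19:]  3  'aab'
   2  s[19:],s[14:]  2  'aa'
   3  s[14:],s[5:]  1  'a'
   4  s[5:],s[7:]  2  'ab'
   5  s[7:],s[20:]  3  'abc'
   6  s[20:],s[2:]  1  'a'
   7  s[2:],s[15:]  2  'ac'
   8  s[15:],s[24:]  0  ''
   9  s[24:],s[18:]  1  'b'
  10  s[18:],s[6:]  2  'ba'
  11  s[6:],s[1:]  2  'ba'
  12  s[1:],s[8:]  1  'b'
  13  s[8:],s[21:]  2  'bc'
  14  s[21:],s[10:]  3  'bcc'
  15  s[10:],s[3:]  0  ''
  16  s[3:],s[13:]  3  'caa'
  17  s[13:],s[23:]  1  'c'
  18  s[23:],s[17:]  2  'cb'
  19  s[17:],s[0:]  3  'cba'
  20  s[0:],s[9:]  2  'cb'
  21  s[9:],s[12:]  1  'c'
  22  s[12:],s[22:]  2  'cc'
  23  s[22:],s[16:]  3  'ccb'
  24  s[16:],s[11:]  2  'cc'

n(n+1)/2 = 25·26/2 = 325
Σ LCP = 0 + 3 + 2 + 1 + 2 + 3 + 1 + 2 + 0 + 1 + 2 + 2 + 1 + 2 + 3 + 0 + 3 + 1 + 2 + 3 + 2 + 1 + 2 + 3 + 2 = 44
distinct = 325 − 44 = 281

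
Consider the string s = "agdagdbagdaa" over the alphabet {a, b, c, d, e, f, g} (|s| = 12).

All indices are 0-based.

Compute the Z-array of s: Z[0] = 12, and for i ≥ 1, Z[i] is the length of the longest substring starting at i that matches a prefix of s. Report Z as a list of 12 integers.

[12, 0, 0, 3, 0, 0, 0, 4, 0, 0, 1, 1]

Z[0]=12
i=1: outside box; Z[1]=0
i=2: outside box; Z[2]=0
i=3: outside box; Z[3]=3 extend→box=[3,6)
i=4: min(r-i=2, Z[1]=0)=0; Z[4]=0
i=5: min(r-i=1, Z[2]=0)=0; Z[5]=0
i=6: outside box; Z[6]=0
i=7: outside box; Z[7]=4 extend→box=[7,11)
i=8: min(r-i=3, Z[1]=0)=0; Z[8]=0
i=9: min(r-i=2, Z[2]=0)=0; Z[9]=0
i=10: min(r-i=1, Z[3]=3)=1; Z[10]=1
i=11: outside box; Z[11]=1 extend→box=[11,12)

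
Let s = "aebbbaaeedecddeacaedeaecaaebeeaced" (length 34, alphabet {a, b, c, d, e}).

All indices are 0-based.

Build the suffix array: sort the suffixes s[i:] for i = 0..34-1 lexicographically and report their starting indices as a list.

[24, 5, 15, 30, 0, 25, 21, 17, 6, 4, 3, 2, 27, 23, 16, 11, 31, 33, 12, 13, 19, 9, 14, 29, 20, 1, 26, 22, 10, 32, 18, 8, 28, 7]

rank | idx | suffix
   0 |  24 | aaebeeaced
   1 |   5 | aaeedecddeacaedeaecaaebeeaced
   2 |  15 | acaedeaecaaebeeaced
   3 |  30 | aced
   4 |   0 | aebbbaaeedecddeacaedeaecaaebeeaced
   5 |  25 | aebeeaced
   6 |  21 | aecaaebeeaced
   7 |  17 | aedeaecaaebeeaced
   8 |   6 | aeedecddeacaedeaecaaebeeaced
   9 |   4 | baaeedecddeacaedeaecaaebeeaced
  10 |   3 | bbaaeedecddeacaedeaecaaebeeaced
  11 |   2 | bbbaaeedecddeacaedeaecaaebeeaced
  12 |  27 | beeaced
  13 |  23 | caaebeeaced
  14 |  16 | caedeaecaaebeeaced
  15 |  11 | cddeacaedeaecaaebeeaced
  16 |  31 | ced
  17 |  33 | d
  18 |  12 | ddeacaedeaecaaebeeaced
  19 |  13 | deacaedeaecaaebeeaced
  20 |  19 | deaecaaebeeaced
  21 |   9 | decddeacaedeaecaaebeeaced
  22 |  14 | eacaedeaecaaebeeaced
  23 |  29 | eaced
  24 |  20 | eaecaaebeeaced
  25 |   1 | ebbbaaeedecddeacaedeaecaaebeeaced
  26 |  26 | ebeeaced
  27 |  22 | ecaaebeeaced
  28 |  10 | ecddeacaedeaecaaebeeaced
  29 |  32 | ed
  30 |  18 | edeaecaaebeeaced
  31 |   8 | edecddeacaedeaecaaebeeaced
  32 |  28 | eeaced
  33 |   7 | eedecddeacaedeaecaaebeeaced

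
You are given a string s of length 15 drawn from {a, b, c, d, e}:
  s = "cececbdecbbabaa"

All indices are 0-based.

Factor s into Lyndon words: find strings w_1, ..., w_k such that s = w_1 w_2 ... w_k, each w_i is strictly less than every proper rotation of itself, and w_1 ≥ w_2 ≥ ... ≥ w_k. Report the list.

emit factor 1: 'ce' (i=0, period=2)
emit factor 2: 'ce' (i=2, period=2)
emit factor 3: 'c' (i=4, period=1)
emit factor 4: 'bdec' (i=5, period=4)
emit factor 5: 'b' (i=9, period=1)
emit factor 6: 'b' (i=10, period=1)
emit factor 7: 'ab' (i=11, period=2)
emit factor 8: 'a' (i=13, period=1)
emit factor 9: 'a' (i=14, period=1)

["ce", "ce", "c", "bdec", "b", "b", "ab", "a", "a"]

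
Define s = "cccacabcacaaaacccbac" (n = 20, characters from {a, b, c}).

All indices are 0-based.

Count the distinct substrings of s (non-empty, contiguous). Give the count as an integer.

177

rank | idx | suffix
   0 |  10 | aaaacccbac
   1 |  11 | aaacccbac
   2 |  12 | aacccbac
   3 |   5 | abcacaaaacccbac
   4 |  18 | ac
   5 |   8 | acaaaacccbac
   6 |   3 | acabcacaaaacccbac
   7 |  13 | acccbac
   8 |  17 | bac
   9 |   6 | bcacaaaacccbac
  10 |  19 | c
  11 |   9 | caaaacccbac
  12 |   4 | cabcacaaaacccbac
  13 |   7 | cacaaaacccbac
  14 |   2 | cacabcacaaaacccbac
  15 |  16 | cbac
  16 |   1 | ccacabcacaaaacccbac
  17 |  15 | ccbac
  18 |   0 | cccacabcacaaaacccbac
  19 |  14 | cccbac

SA = [10, 11, 12, 5, 18, 8, 3, 13, 17, 6, 19, 9, 4, 7, 2, 16, 1, 15, 0, 14]
[i] adj suffixes → lcp
  [1] 10/11 → 3 ('aaa')
  [2] 11/12 → 2 ('aa')
  [3] 12/5 → 1 ('a')
  [4] 5/18 → 1 ('a')
  [5] 18/8 → 2 ('ac')
  [6] 8/3 → 3 ('aca')
  [7] 3/13 → 2 ('ac')
  [8] 13/17 → 0 ('')
  [9] 17/6 → 1 ('b')
  [10] 6/19 → 0 ('')
  [11] 19/9 → 1 ('c')
  [12] 9/4 → 2 ('ca')
  [13] 4/7 → 2 ('ca')
  [14] 7/2 → 4 ('caca')
  [15] 2/16 → 1 ('c')
  [16] 16/1 → 1 ('c')
  [17] 1/15 → 2 ('cc')
  [18] 15/0 → 2 ('cc')
  [19] 0/14 → 3 ('ccc')

n(n+1)/2 = 20·21/2 = 210
Σ LCP = 0 + 3 + 2 + 1 + 1 + 2 + 3 + 2 + 0 + 1 + 0 + 1 + 2 + 2 + 4 + 1 + 1 + 2 + 2 + 3 = 33
distinct = 210 − 33 = 177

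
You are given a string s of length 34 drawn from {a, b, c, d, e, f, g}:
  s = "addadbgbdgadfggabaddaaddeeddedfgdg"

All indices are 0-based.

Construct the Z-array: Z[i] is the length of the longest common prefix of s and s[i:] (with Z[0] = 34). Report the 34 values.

Z[0]=34
i=1: i≥r, start 0; Z[1]=0
i=2: i≥r, start 0; Z[2]=0
i=3: i≥r, start 0; Z[3]=2 grow→box=[3,5)
i=4: min(r-i=1, Z[1]=0)=0; Z[4]=0
i=5: i≥r, start 0; Z[5]=0
i=6: i≥r, start 0; Z[6]=0
i=7: i≥r, start 0; Z[7]=0
i=8: i≥r, start 0; Z[8]=0
i=9: i≥r, start 0; Z[9]=0
i=10: i≥r, start 0; Z[10]=2 grow→box=[10,12)
i=11: min(r-i=1, Z[1]=0)=0; Z[11]=0
i=12: i≥r, start 0; Z[12]=0
i=13: i≥r, start 0; Z[13]=0
i=14: i≥r, start 0; Z[14]=0
i=15: i≥r, start 0; Z[15]=1 grow→box=[15,16)
i=16: i≥r, start 0; Z[16]=0
i=17: i≥r, start 0; Z[17]=4 grow→box=[17,21)
i=18: min(r-i=3, Z[1]=0)=0; Z[18]=0
i=19: min(r-i=2, Z[2]=0)=0; Z[19]=0
i=20: min(r-i=1, Z[3]=2)=1; Z[20]=1
i=21: i≥r, start 0; Z[21]=3 grow→box=[21,24)
i=22: min(r-i=2, Z[1]=0)=0; Z[22]=0
i=23: min(r-i=1, Z[2]=0)=0; Z[23]=0
i=24: i≥r, start 0; Z[24]=0
i=25: i≥r, start 0; Z[25]=0
i=26: i≥r, start 0; Z[26]=0
i=27: i≥r, start 0; Z[27]=0
i=28: i≥r, start 0; Z[28]=0
i=29: i≥r, start 0; Z[29]=0
i=30: i≥r, start 0; Z[30]=0
i=31: i≥r, start 0; Z[31]=0
i=32: i≥r, start 0; Z[32]=0
i=33: i≥r, start 0; Z[33]=0

[34, 0, 0, 2, 0, 0, 0, 0, 0, 0, 2, 0, 0, 0, 0, 1, 0, 4, 0, 0, 1, 3, 0, 0, 0, 0, 0, 0, 0, 0, 0, 0, 0, 0]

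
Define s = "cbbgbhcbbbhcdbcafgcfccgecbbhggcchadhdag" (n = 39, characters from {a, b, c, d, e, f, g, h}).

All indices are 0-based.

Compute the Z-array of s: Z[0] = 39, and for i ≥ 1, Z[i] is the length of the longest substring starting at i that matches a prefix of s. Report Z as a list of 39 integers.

Z[0]=39
i=1: fresh scan; Z[1]=0
i=2: fresh scan; Z[2]=0
i=3: fresh scan; Z[3]=0
i=4: fresh scan; Z[4]=0
i=5: fresh scan; Z[5]=0
i=6: fresh scan; Z[6]=3 scan→box=[6,9)
i=7: min(r-i=2, Z[1]=0)=0; Z[7]=0
i=8: min(r-i=1, Z[2]=0)=0; Z[8]=0
i=9: fresh scan; Z[9]=0
i=10: fresh scan; Z[10]=0
i=11: fresh scan; Z[11]=1 scan→box=[11,12)
i=12: fresh scan; Z[12]=0
i=13: fresh scan; Z[13]=0
i=14: fresh scan; Z[14]=1 scan→box=[14,15)
i=15: fresh scan; Z[15]=0
i=16: fresh scan; Z[16]=0
i=17: fresh scan; Z[17]=0
i=18: fresh scan; Z[18]=1 scan→box=[18,19)
i=19: fresh scan; Z[19]=0
i=20: fresh scan; Z[20]=1 scan→box=[20,21)
i=21: fresh scan; Z[21]=1 scan→box=[21,22)
i=22: fresh scan; Z[22]=0
i=23: fresh scan; Z[23]=0
i=24: fresh scan; Z[24]=3 scan→box=[24,27)
i=25: min(r-i=2, Z[1]=0)=0; Z[25]=0
i=26: min(r-i=1, Z[2]=0)=0; Z[26]=0
i=27: fresh scan; Z[27]=0
i=28: fresh scan; Z[28]=0
i=29: fresh scan; Z[29]=0
i=30: fresh scan; Z[30]=1 scan→box=[30,31)
i=31: fresh scan; Z[31]=1 scan→box=[31,32)
i=32: fresh scan; Z[32]=0
i=33: fresh scan; Z[33]=0
i=34: fresh scan; Z[34]=0
i=35: fresh scan; Z[35]=0
i=36: fresh scan; Z[36]=0
i=37: fresh scan; Z[37]=0
i=38: fresh scan; Z[38]=0

[39, 0, 0, 0, 0, 0, 3, 0, 0, 0, 0, 1, 0, 0, 1, 0, 0, 0, 1, 0, 1, 1, 0, 0, 3, 0, 0, 0, 0, 0, 1, 1, 0, 0, 0, 0, 0, 0, 0]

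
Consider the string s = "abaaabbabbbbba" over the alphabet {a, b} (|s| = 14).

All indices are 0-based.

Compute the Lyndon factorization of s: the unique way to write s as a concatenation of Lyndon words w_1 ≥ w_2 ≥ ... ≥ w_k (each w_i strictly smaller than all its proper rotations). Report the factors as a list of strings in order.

["ab", "aaabbabbbbb", "a"]

emit factor 1: 'ab' (i=0, period=2)
emit factor 2: 'aaabbabbbbb' (i=2, period=11)
emit factor 3: 'a' (i=13, period=1)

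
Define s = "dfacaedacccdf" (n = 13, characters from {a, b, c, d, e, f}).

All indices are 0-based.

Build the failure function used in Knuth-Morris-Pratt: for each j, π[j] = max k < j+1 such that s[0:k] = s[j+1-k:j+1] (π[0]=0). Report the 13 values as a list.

π[0] = 0
j=1 s[j]='f': π[1]=0 (border '')
j=2 s[j]='a': π[2]=0 (border '')
j=3 s[j]='c': π[3]=0 (border '')
j=4 s[j]='a': π[4]=0 (border '')
j=5 s[j]='e': π[5]=0 (border '')
j=6 s[j]='d': π[6]=1 (border 'd')
j=7 s[j]='a': k: 1→0; π[7]=0 (border '')
j=8 s[j]='c': π[8]=0 (border '')
j=9 s[j]='c': π[9]=0 (border '')
j=10 s[j]='c': π[10]=0 (border '')
j=11 s[j]='d': π[11]=1 (border 'd')
j=12 s[j]='f': π[12]=2 (border 'df')

[0, 0, 0, 0, 0, 0, 1, 0, 0, 0, 0, 1, 2]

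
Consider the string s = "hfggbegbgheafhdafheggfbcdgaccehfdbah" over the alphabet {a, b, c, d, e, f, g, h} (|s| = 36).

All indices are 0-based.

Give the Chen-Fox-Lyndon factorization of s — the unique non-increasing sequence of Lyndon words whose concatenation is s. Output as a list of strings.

["h", "fgg", "begbghe", "afhdafheggfbcdg", "accehfdbah"]

emit factor 1: 'h' (i=0, period=1)
emit factor 2: 'fgg' (i=1, period=3)
emit factor 3: 'begbghe' (i=4, period=7)
emit factor 4: 'afhdafheggfbcdg' (i=11, period=15)
emit factor 5: 'accehfdbah' (i=26, period=10)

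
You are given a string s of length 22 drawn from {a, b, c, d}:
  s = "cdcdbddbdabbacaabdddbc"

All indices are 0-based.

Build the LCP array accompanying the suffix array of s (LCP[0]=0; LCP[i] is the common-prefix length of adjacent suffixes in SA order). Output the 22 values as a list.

[0, 1, 2, 1, 0, 1, 1, 1, 2, 3, 0, 1, 1, 2, 0, 1, 2, 3, 1, 1, 3, 2]

sorted suffixes:
  #0 SA[0]=14  'aabdddbc'
  #1 SA[1]=9  'abbacaabdddbc'
  #2 SA[2]=15  'abdddbc'
  #3 SA[3]=12  'acaabdddbc'
  #4 SA[4]=11  'bacaabdddbc'
  #5 SA[5]=10  'bbacaabdddbc'
  #6 SA[6]=20  'bc'
  #7 SA[7]=7  'bdabbacaabdddbc'
  #8 SA[8]=4  'bddbdabbacaabdddbc'
  #9 SA[9]=16  'bdddbc'
  #10 SA[10]=21  'c'
  #11 SA[11]=13  'caabdddbc'
  #12 SA[12]=2  'cdbddbdabbacaabdddbc'
  #13 SA[13]=0  'cdcdbddbdabbacaabdddbc'
  #14 SA[14]=8  'dabbacaabdddbc'
  #15 SA[15]=19  'dbc'
  #16 SA[16]=6  'dbdabbacaabdddbc'
  #17 SA[17]=3  'dbddbdabbacaabdddbc'
  #18 SA[18]=1  'dcdbddbdabbacaabdddbc'
  #19 SA[19]=18  'ddbc'
  #20 SA[20]=5  'ddbdabbacaabdddbc'
  #21 SA[21]=17  'dddbc'

SA = [14, 9, 15, 12, 11, 10, 20, 7, 4, 16, 21, 13, 2, 0, 8, 19, 6, 3, 1, 18, 5, 17]
i: (SA[i-1],SA[i]) lcp shared
  1: (14,9) 1 'a'
  2: (9,15) 2 'ab'
  3: (15,12) 1 'a'
  4: (12,11) 0 ''
  5: (11,10) 1 'b'
  6: (10,20) 1 'b'
  7: (20,7) 1 'b'
  8: (7,4) 2 'bd'
  9: (4,16) 3 'bdd'
  10: (16,21) 0 ''
  11: (21,13) 1 'c'
  12: (13,2) 1 'c'
  13: (2,0) 2 'cd'
  14: (0,8) 0 ''
  15: (8,19) 1 'd'
  16: (19,6) 2 'db'
  17: (6,3) 3 'dbd'
  18: (3,1) 1 'd'
  19: (1,18) 1 'd'
  20: (18,5) 3 'ddb'
  21: (5,17) 2 'dd'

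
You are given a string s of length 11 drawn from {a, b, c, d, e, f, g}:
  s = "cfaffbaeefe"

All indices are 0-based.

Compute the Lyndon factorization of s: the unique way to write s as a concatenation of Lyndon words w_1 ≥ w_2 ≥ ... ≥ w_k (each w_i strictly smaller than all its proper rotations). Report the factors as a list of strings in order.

["cf", "affb", "aeefe"]

emit factor 1: 'cf' (i=0, period=2)
emit factor 2: 'affb' (i=2, period=4)
emit factor 3: 'aeefe' (i=6, period=5)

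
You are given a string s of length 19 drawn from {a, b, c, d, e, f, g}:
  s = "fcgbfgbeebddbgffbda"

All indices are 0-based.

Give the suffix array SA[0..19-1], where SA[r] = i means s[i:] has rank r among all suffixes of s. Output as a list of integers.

[18, 16, 9, 6, 3, 12, 1, 17, 11, 10, 8, 7, 15, 0, 14, 4, 5, 2, 13]

rank→(start, suffix):
  0 → (18, 'a')
  1 → (16, 'bda')
  2 → (9, 'bddbgffbda')
  3 → (6, 'beebddbgffbda')
  4 → (3, 'bfgbeebddbgffbda')
  5 → (12, 'bgffbda')
  6 → (1, 'cgbfgbeebddbgffbda')
  7 → (17, 'da')
  8 → (11, 'dbgffbda')
  9 → (10, 'ddbgffbda')
  10 → (8, 'ebddbgffbda')
  11 → (7, 'eebddbgffbda')
  12 → (15, 'fbda')
  13 → (0, 'fcgbfgbeebddbgffbda')
  14 → (14, 'ffbda')
  15 → (4, 'fgbeebddbgffbda')
  16 → (5, 'gbeebddbgffbda')
  17 → (2, 'gbfgbeebddbgffbda')
  18 → (13, 'gffbda')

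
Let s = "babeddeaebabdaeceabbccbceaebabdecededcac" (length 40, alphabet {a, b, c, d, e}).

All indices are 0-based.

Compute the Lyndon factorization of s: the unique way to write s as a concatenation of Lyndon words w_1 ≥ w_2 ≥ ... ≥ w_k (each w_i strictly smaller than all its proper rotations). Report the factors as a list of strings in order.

["b", "abeddeaeb", "abdaece", "abbccbceaebabdecededcac"]

emit factor 1: 'b' (i=0, period=1)
emit factor 2: 'abeddeaeb' (i=1, period=9)
emit factor 3: 'abdaece' (i=10, period=7)
emit factor 4: 'abbccbceaebabdecededcac' (i=17, period=23)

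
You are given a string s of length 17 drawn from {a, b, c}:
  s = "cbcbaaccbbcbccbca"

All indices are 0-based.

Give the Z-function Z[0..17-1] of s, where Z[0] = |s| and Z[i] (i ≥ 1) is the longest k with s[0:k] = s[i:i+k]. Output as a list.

Z[0]=17
i=1: fresh scan; Z[1]=0
i=2: fresh scan; Z[2]=2 scan→box=[2,4)
i=3: min(r-i=1, Z[1]=0)=0; Z[3]=0
i=4: fresh scan; Z[4]=0
i=5: fresh scan; Z[5]=0
i=6: fresh scan; Z[6]=1 scan→box=[6,7)
i=7: fresh scan; Z[7]=2 scan→box=[7,9)
i=8: min(r-i=1, Z[1]=0)=0; Z[8]=0
i=9: fresh scan; Z[9]=0
i=10: fresh scan; Z[10]=3 scan→box=[10,13)
i=11: min(r-i=2, Z[1]=0)=0; Z[11]=0
i=12: min(r-i=1, Z[2]=2)=1; Z[12]=1
i=13: fresh scan; Z[13]=3 scan→box=[13,16)
i=14: min(r-i=2, Z[1]=0)=0; Z[14]=0
i=15: min(r-i=1, Z[2]=2)=1; Z[15]=1
i=16: fresh scan; Z[16]=0

[17, 0, 2, 0, 0, 0, 1, 2, 0, 0, 3, 0, 1, 3, 0, 1, 0]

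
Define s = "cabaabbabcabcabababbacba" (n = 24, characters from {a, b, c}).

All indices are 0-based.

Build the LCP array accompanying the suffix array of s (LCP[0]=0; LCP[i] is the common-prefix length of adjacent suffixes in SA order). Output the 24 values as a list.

[0, 1, 1, 3, 4, 2, 4, 2, 5, 1, 0, 2, 2, 3, 3, 2, 1, 3, 1, 4, 0, 4, 3, 1]

rank | idx | suffix
   0 |  23 | a
   1 |   3 | aabbabcabcabababbacba
   2 |   1 | abaabbabcabcabababbacba
   3 |  13 | abababbacba
   4 |  15 | ababbacba
   5 |   4 | abbabcabcabababbacba
   6 |  17 | abbacba
   7 |  10 | abcabababbacba
   8 |   7 | abcabcabababbacba
   9 |  20 | acba
  10 |  22 | ba
  11 |   2 | baabbabcabcabababbacba
  12 |  14 | bababbacba
  13 |  16 | babbacba
  14 |   6 | babcabcabababbacba
  15 |  19 | bacba
  16 |   5 | bbabcabcabababbacba
  17 |  18 | bbacba
  18 |  11 | bcabababbacba
  19 |   8 | bcabcabababbacba
  20 |   0 | cabaabbabcabcabababbacba
  21 |  12 | cabababbacba
  22 |   9 | cabcabababbacba
  23 |  21 | cba

SA = [23, 3, 1, 13, 15, 4, 17, 10, 7, 20, 22, 2, 14, 16, 6, 19, 5, 18, 11, 8, 0, 12, 9, 21]
i: (SA[i-1],SA[i]) lcp shared
  1: (23,3) 1 'a'
  2: (3,1) 1 'a'
  3: (1,13) 3 'aba'
  4: (13,15) 4 'abab'
  5: (15,4) 2 'ab'
  6: (4,17) 4 'abba'
  7: (17,10) 2 'ab'
  8: (10,7) 5 'abcab'
  9: (7,20) 1 'a'
  10: (20,22) 0 ''
  11: (22,2) 2 'ba'
  12: (2,14) 2 'ba'
  13: (14,16) 3 'bab'
  14: (16,6) 3 'bab'
  15: (6,19) 2 'ba'
  16: (19,5) 1 'b'
  17: (5,18) 3 'bba'
  18: (18,11) 1 'b'
  19: (11,8) 4 'bcab'
  20: (8,0) 0 ''
  21: (0,12) 4 'caba'
  22: (12,9) 3 'cab'
  23: (9,21) 1 'c'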